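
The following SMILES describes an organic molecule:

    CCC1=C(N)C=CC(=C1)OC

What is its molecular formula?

C9H13NO

Walk through each heavy atom and fill implicit hydrogens from standard valence (C 4, N 3, O 2, S 2, halogen 1):
  atom 1: C, bond orders sum to 1 (valence 4) → 3 H
  atom 2: C, bond orders sum to 2 (valence 4) → 2 H
  atom 3: C, bond orders sum to 4 (valence 4) → 0 H
  atom 4: C, bond orders sum to 4 (valence 4) → 0 H
  atom 5: N, bond orders sum to 1 (valence 3) → 2 H
  atom 6: C, bond orders sum to 3 (valence 4) → 1 H
  atom 7: C, bond orders sum to 3 (valence 4) → 1 H
  atom 8: C, bond orders sum to 4 (valence 4) → 0 H
  atom 9: C, bond orders sum to 3 (valence 4) → 1 H
  atom 10: O, bond orders sum to 2 (valence 2) → 0 H
  atom 11: C, bond orders sum to 1 (valence 4) → 3 H
Totals → C:9, H:13, N:1, O:1.
In Hill order: C9H13NO.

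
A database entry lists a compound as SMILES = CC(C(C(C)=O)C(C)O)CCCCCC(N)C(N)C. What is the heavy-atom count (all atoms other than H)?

Every atom symbol written in the SMILES (organic subset) is one heavy atom; implicit H are not written.
Heavy atoms by element → C:15, N:2, O:2.
Total: 19.

19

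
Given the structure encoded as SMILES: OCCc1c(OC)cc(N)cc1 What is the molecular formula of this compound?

Walk through each heavy atom and fill implicit hydrogens from standard valence (C 4, N 3, O 2, S 2, halogen 1); for lowercase aromatic atoms, an aromatic c carries 1 H when it has two neighbours and 0 H with three, and aromatic n carries 0 H:
  atom 1: O, bond orders sum to 1 (valence 2) → 1 H
  atom 2: C, bond orders sum to 2 (valence 4) → 2 H
  atom 3: C, bond orders sum to 2 (valence 4) → 2 H
  atom 4: aromatic c, 3 neighbours → 0 H
  atom 5: aromatic c, 3 neighbours → 0 H
  atom 6: O, bond orders sum to 2 (valence 2) → 0 H
  atom 7: C, bond orders sum to 1 (valence 4) → 3 H
  atom 8: aromatic c, 2 neighbours → 1 H
  atom 9: aromatic c, 3 neighbours → 0 H
  atom 10: N, bond orders sum to 1 (valence 3) → 2 H
  atom 11: aromatic c, 2 neighbours → 1 H
  atom 12: aromatic c, 2 neighbours → 1 H
Totals → C:9, H:13, N:1, O:2.
In Hill order: C9H13NO2.

C9H13NO2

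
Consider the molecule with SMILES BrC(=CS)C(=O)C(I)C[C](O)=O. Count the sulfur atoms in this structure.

Scan the SMILES for S atoms (remember two-letter symbols like Cl and Br are single atoms).
Sulfur count: 1.

1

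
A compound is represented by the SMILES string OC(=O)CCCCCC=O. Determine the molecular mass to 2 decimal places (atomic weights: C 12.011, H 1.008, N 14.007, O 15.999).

144.17 g/mol

First, the molecular formula is C7H12O3 (counting implicit H from valence).
  C: 7 × 12.011 = 84.077
  H: 12 × 1.008 = 12.096
  O: 3 × 15.999 = 47.997
Sum: 7×12.011 + 12×1.008 + 3×15.999 = 144.170 → 144.17 g/mol.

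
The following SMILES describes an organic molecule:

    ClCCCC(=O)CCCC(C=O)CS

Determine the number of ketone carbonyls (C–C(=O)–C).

The ketone motif appears at heavy-atom position 5 in the SMILES.
Other groups present: 1 aldehyde, 1 thiol.
Ketone count: 1.

1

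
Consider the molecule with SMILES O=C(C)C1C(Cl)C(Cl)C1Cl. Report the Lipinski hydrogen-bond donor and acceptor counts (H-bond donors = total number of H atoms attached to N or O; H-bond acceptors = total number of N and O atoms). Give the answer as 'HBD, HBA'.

0, 1

Donors: find every N or O and count the H atoms it carries.
  atom 1 (O): bond orders sum to 2 → 0 H
Lipinski HBD = 0.
Acceptors: N atoms = 0, O atoms = 1 → HBA = 1.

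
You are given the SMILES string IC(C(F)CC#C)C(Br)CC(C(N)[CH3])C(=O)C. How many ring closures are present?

In SMILES, each pair of matching ring-closure digits denotes one ring-closing bond; the number of such bonds equals the number of independent rings.
Ring-closure bonds here: 0.

0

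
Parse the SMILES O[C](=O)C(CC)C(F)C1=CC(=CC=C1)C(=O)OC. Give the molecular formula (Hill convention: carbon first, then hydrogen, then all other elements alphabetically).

C13H15FO4

Walk through each heavy atom and fill implicit hydrogens from standard valence (C 4, N 3, O 2, S 2, halogen 1):
  atom 1: O, bond orders sum to 1 (valence 2) → 1 H
  atom 2: C with explicit H count 0
  atom 3: O, bond orders sum to 2 (valence 2) → 0 H
  atom 4: C, bond orders sum to 3 (valence 4) → 1 H
  atom 5: C, bond orders sum to 2 (valence 4) → 2 H
  atom 6: C, bond orders sum to 1 (valence 4) → 3 H
  atom 7: C, bond orders sum to 3 (valence 4) → 1 H
  atom 8: F (halogen, monovalent) → 0 H
  atom 9: C, bond orders sum to 4 (valence 4) → 0 H
  atom 10: C, bond orders sum to 3 (valence 4) → 1 H
  atom 11: C, bond orders sum to 4 (valence 4) → 0 H
  atom 12: C, bond orders sum to 3 (valence 4) → 1 H
  atom 13: C, bond orders sum to 3 (valence 4) → 1 H
  atom 14: C, bond orders sum to 3 (valence 4) → 1 H
  atom 15: C, bond orders sum to 4 (valence 4) → 0 H
  atom 16: O, bond orders sum to 2 (valence 2) → 0 H
  atom 17: O, bond orders sum to 2 (valence 2) → 0 H
  atom 18: C, bond orders sum to 1 (valence 4) → 3 H
Totals → C:13, H:15, F:1, O:4.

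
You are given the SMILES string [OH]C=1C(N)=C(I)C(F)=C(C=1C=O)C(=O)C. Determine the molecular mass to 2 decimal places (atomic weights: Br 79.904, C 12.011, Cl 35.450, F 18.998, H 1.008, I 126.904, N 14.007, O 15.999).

323.06 g/mol

First, the molecular formula is C9H7FINO3 (counting implicit H from valence).
  C: 9 × 12.011 = 108.099
  F: 1 × 18.998 = 18.998
  H: 7 × 1.008 = 7.056
  I: 1 × 126.904 = 126.904
  N: 1 × 14.007 = 14.007
  O: 3 × 15.999 = 47.997
Sum: 9×12.011 + 1×18.998 + 7×1.008 + 1×126.904 + 1×14.007 + 3×15.999 = 323.061 → 323.06 g/mol.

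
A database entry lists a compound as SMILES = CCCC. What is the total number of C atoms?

4

Count every carbon token in the SMILES (each C, including those in ring-closure positions and inside branches).
Carbon count: 4.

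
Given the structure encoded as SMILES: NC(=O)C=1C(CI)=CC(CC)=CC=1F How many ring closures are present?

1

In SMILES, each pair of matching ring-closure digits denotes one ring-closing bond; the number of such bonds equals the number of independent rings.
Ring-closure bonds here: 1.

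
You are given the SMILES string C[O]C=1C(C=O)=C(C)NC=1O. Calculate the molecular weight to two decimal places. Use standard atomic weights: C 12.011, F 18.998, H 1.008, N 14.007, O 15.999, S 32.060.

155.15 g/mol

First, the molecular formula is C7H9NO3 (counting implicit H from valence).
  C: 7 × 12.011 = 84.077
  H: 9 × 1.008 = 9.072
  N: 1 × 14.007 = 14.007
  O: 3 × 15.999 = 47.997
Sum: 7×12.011 + 9×1.008 + 1×14.007 + 3×15.999 = 155.153 → 155.15 g/mol.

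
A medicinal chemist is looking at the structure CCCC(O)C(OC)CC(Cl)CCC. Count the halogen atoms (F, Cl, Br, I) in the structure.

1

Halogen atoms appear at heavy-atom position 11 (1×Cl).
Other groups present: 1 ether, 1 hydroxyl.
Halogen count: 1.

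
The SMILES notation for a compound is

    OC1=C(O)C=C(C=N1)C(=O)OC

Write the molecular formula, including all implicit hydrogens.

C7H7NO4

Walk through each heavy atom and fill implicit hydrogens from standard valence (C 4, N 3, O 2, S 2, halogen 1):
  atom 1: O, bond orders sum to 1 (valence 2) → 1 H
  atom 2: C, bond orders sum to 4 (valence 4) → 0 H
  atom 3: C, bond orders sum to 4 (valence 4) → 0 H
  atom 4: O, bond orders sum to 1 (valence 2) → 1 H
  atom 5: C, bond orders sum to 3 (valence 4) → 1 H
  atom 6: C, bond orders sum to 4 (valence 4) → 0 H
  atom 7: C, bond orders sum to 3 (valence 4) → 1 H
  atom 8: N, bond orders sum to 3 (valence 3) → 0 H
  atom 9: C, bond orders sum to 4 (valence 4) → 0 H
  atom 10: O, bond orders sum to 2 (valence 2) → 0 H
  atom 11: O, bond orders sum to 2 (valence 2) → 0 H
  atom 12: C, bond orders sum to 1 (valence 4) → 3 H
Totals → C:7, H:7, N:1, O:4.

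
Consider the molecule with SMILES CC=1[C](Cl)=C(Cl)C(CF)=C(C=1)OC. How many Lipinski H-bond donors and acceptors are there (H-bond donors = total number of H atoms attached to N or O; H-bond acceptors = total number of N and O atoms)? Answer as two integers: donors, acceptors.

0, 1

Donors: find every N or O and count the H atoms it carries.
  atom 12 (O): bond orders sum to 2 → 0 H
Lipinski HBD = 0.
Acceptors: N atoms = 0, O atoms = 1 → HBA = 1.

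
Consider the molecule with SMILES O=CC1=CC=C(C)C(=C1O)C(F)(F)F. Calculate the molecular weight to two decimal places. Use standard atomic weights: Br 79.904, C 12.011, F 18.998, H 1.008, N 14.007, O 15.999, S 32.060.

First, the molecular formula is C9H7F3O2 (counting implicit H from valence).
  C: 9 × 12.011 = 108.099
  F: 3 × 18.998 = 56.994
  H: 7 × 1.008 = 7.056
  O: 2 × 15.999 = 31.998
Sum: 9×12.011 + 3×18.998 + 7×1.008 + 2×15.999 = 204.147 → 204.15 g/mol.

204.15 g/mol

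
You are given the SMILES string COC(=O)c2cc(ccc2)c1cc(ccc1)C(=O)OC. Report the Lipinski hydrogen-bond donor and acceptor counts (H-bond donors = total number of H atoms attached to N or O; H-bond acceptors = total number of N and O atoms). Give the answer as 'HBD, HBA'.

Donors: find every N or O and count the H atoms it carries.
  atom 2 (O): bond orders sum to 2 → 0 H
  atom 4 (O): bond orders sum to 2 → 0 H
  atom 18 (O): bond orders sum to 2 → 0 H
  atom 19 (O): bond orders sum to 2 → 0 H
Lipinski HBD = 0.
Acceptors: N atoms = 0, O atoms = 4 → HBA = 4.

0, 4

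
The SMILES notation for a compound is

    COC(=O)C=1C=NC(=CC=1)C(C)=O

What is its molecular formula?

Walk through each heavy atom and fill implicit hydrogens from standard valence (C 4, N 3, O 2, S 2, halogen 1):
  atom 1: C, bond orders sum to 1 (valence 4) → 3 H
  atom 2: O, bond orders sum to 2 (valence 2) → 0 H
  atom 3: C, bond orders sum to 4 (valence 4) → 0 H
  atom 4: O, bond orders sum to 2 (valence 2) → 0 H
  atom 5: C, bond orders sum to 4 (valence 4) → 0 H
  atom 6: C, bond orders sum to 3 (valence 4) → 1 H
  atom 7: N, bond orders sum to 3 (valence 3) → 0 H
  atom 8: C, bond orders sum to 4 (valence 4) → 0 H
  atom 9: C, bond orders sum to 3 (valence 4) → 1 H
  atom 10: C, bond orders sum to 3 (valence 4) → 1 H
  atom 11: C, bond orders sum to 4 (valence 4) → 0 H
  atom 12: C, bond orders sum to 1 (valence 4) → 3 H
  atom 13: O, bond orders sum to 2 (valence 2) → 0 H
Totals → C:9, H:9, N:1, O:3.
In Hill order: C9H9NO3.

C9H9NO3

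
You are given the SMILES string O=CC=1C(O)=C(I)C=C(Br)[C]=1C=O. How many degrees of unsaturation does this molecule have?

Molecular formula: C8H4BrIO3.
DoU = (2C + 2 + N − H − X) / 2, where X is the halogen count and O/S are ignored.
    = (2·8 + 2 + 0 − 4 − 2) / 2 = 12 / 2 = 6.

6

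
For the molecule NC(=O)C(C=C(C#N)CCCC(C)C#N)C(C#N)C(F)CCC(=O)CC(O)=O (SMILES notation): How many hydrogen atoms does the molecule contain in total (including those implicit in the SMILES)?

Walk through each heavy atom and fill implicit hydrogens from standard valence (C 4, N 3, O 2, S 2, halogen 1):
  atom 1: N, bond orders sum to 1 (valence 3) → 2 H
  atom 2: C, bond orders sum to 4 (valence 4) → 0 H
  atom 3: O, bond orders sum to 2 (valence 2) → 0 H
  atom 4: C, bond orders sum to 3 (valence 4) → 1 H
  atom 5: C, bond orders sum to 3 (valence 4) → 1 H
  atom 6: C, bond orders sum to 4 (valence 4) → 0 H
  atom 7: C, bond orders sum to 4 (valence 4) → 0 H
  atom 8: N, bond orders sum to 3 (valence 3) → 0 H
  atom 9: C, bond orders sum to 2 (valence 4) → 2 H
  atom 10: C, bond orders sum to 2 (valence 4) → 2 H
  atom 11: C, bond orders sum to 2 (valence 4) → 2 H
  atom 12: C, bond orders sum to 3 (valence 4) → 1 H
  atom 13: C, bond orders sum to 1 (valence 4) → 3 H
  atom 14: C, bond orders sum to 4 (valence 4) → 0 H
  atom 15: N, bond orders sum to 3 (valence 3) → 0 H
  atom 16: C, bond orders sum to 3 (valence 4) → 1 H
  atom 17: C, bond orders sum to 4 (valence 4) → 0 H
  atom 18: N, bond orders sum to 3 (valence 3) → 0 H
  atom 19: C, bond orders sum to 3 (valence 4) → 1 H
  atom 20: F (halogen, monovalent) → 0 H
  atom 21: C, bond orders sum to 2 (valence 4) → 2 H
  atom 22: C, bond orders sum to 2 (valence 4) → 2 H
  atom 23: C, bond orders sum to 4 (valence 4) → 0 H
  atom 24: O, bond orders sum to 2 (valence 2) → 0 H
  atom 25: C, bond orders sum to 2 (valence 4) → 2 H
  atom 26: C, bond orders sum to 4 (valence 4) → 0 H
  atom 27: O, bond orders sum to 1 (valence 2) → 1 H
  atom 28: O, bond orders sum to 2 (valence 2) → 0 H
Total hydrogens: 23.

23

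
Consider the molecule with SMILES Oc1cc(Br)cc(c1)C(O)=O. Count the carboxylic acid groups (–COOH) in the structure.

The carboxylic acid motif appears at heavy-atom position 9 in the SMILES.
Other groups present: 1 hydroxyl.
Carboxylic acid count: 1.

1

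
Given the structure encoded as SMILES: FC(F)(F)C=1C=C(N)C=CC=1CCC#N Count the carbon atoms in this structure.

10

Count every carbon token in the SMILES (each C, including those in ring-closure positions and inside branches).
Carbon count: 10.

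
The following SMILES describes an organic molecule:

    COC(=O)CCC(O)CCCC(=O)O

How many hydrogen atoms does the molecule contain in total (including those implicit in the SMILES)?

16

Walk through each heavy atom and fill implicit hydrogens from standard valence (C 4, N 3, O 2, S 2, halogen 1):
  atom 1: C, bond orders sum to 1 (valence 4) → 3 H
  atom 2: O, bond orders sum to 2 (valence 2) → 0 H
  atom 3: C, bond orders sum to 4 (valence 4) → 0 H
  atom 4: O, bond orders sum to 2 (valence 2) → 0 H
  atom 5: C, bond orders sum to 2 (valence 4) → 2 H
  atom 6: C, bond orders sum to 2 (valence 4) → 2 H
  atom 7: C, bond orders sum to 3 (valence 4) → 1 H
  atom 8: O, bond orders sum to 1 (valence 2) → 1 H
  atom 9: C, bond orders sum to 2 (valence 4) → 2 H
  atom 10: C, bond orders sum to 2 (valence 4) → 2 H
  atom 11: C, bond orders sum to 2 (valence 4) → 2 H
  atom 12: C, bond orders sum to 4 (valence 4) → 0 H
  atom 13: O, bond orders sum to 2 (valence 2) → 0 H
  atom 14: O, bond orders sum to 1 (valence 2) → 1 H
Total hydrogens: 16.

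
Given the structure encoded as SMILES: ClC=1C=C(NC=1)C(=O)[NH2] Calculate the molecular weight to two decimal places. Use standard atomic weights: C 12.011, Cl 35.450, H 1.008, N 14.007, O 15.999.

First, the molecular formula is C5H5ClN2O (counting implicit H from valence).
  C: 5 × 12.011 = 60.055
  Cl: 1 × 35.450 = 35.450
  H: 5 × 1.008 = 5.040
  N: 2 × 14.007 = 28.014
  O: 1 × 15.999 = 15.999
Sum: 5×12.011 + 1×35.450 + 5×1.008 + 2×14.007 + 1×15.999 = 144.558 → 144.56 g/mol.

144.56 g/mol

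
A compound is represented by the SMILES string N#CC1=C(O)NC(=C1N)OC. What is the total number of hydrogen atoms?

7

Walk through each heavy atom and fill implicit hydrogens from standard valence (C 4, N 3, O 2, S 2, halogen 1):
  atom 1: N, bond orders sum to 3 (valence 3) → 0 H
  atom 2: C, bond orders sum to 4 (valence 4) → 0 H
  atom 3: C, bond orders sum to 4 (valence 4) → 0 H
  atom 4: C, bond orders sum to 4 (valence 4) → 0 H
  atom 5: O, bond orders sum to 1 (valence 2) → 1 H
  atom 6: N, bond orders sum to 2 (valence 3) → 1 H
  atom 7: C, bond orders sum to 4 (valence 4) → 0 H
  atom 8: C, bond orders sum to 4 (valence 4) → 0 H
  atom 9: N, bond orders sum to 1 (valence 3) → 2 H
  atom 10: O, bond orders sum to 2 (valence 2) → 0 H
  atom 11: C, bond orders sum to 1 (valence 4) → 3 H
Total hydrogens: 7.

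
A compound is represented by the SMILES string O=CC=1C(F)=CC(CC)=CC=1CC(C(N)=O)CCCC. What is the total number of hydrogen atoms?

22

Walk through each heavy atom and fill implicit hydrogens from standard valence (C 4, N 3, O 2, S 2, halogen 1):
  atom 1: O, bond orders sum to 2 (valence 2) → 0 H
  atom 2: C, bond orders sum to 3 (valence 4) → 1 H
  atom 3: C, bond orders sum to 4 (valence 4) → 0 H
  atom 4: C, bond orders sum to 4 (valence 4) → 0 H
  atom 5: F (halogen, monovalent) → 0 H
  atom 6: C, bond orders sum to 3 (valence 4) → 1 H
  atom 7: C, bond orders sum to 4 (valence 4) → 0 H
  atom 8: C, bond orders sum to 2 (valence 4) → 2 H
  atom 9: C, bond orders sum to 1 (valence 4) → 3 H
  atom 10: C, bond orders sum to 3 (valence 4) → 1 H
  atom 11: C, bond orders sum to 4 (valence 4) → 0 H
  atom 12: C, bond orders sum to 2 (valence 4) → 2 H
  atom 13: C, bond orders sum to 3 (valence 4) → 1 H
  atom 14: C, bond orders sum to 4 (valence 4) → 0 H
  atom 15: N, bond orders sum to 1 (valence 3) → 2 H
  atom 16: O, bond orders sum to 2 (valence 2) → 0 H
  atom 17: C, bond orders sum to 2 (valence 4) → 2 H
  atom 18: C, bond orders sum to 2 (valence 4) → 2 H
  atom 19: C, bond orders sum to 2 (valence 4) → 2 H
  atom 20: C, bond orders sum to 1 (valence 4) → 3 H
Total hydrogens: 22.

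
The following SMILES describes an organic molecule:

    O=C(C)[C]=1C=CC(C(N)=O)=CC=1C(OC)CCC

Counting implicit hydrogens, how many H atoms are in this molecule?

19

Walk through each heavy atom and fill implicit hydrogens from standard valence (C 4, N 3, O 2, S 2, halogen 1):
  atom 1: O, bond orders sum to 2 (valence 2) → 0 H
  atom 2: C, bond orders sum to 4 (valence 4) → 0 H
  atom 3: C, bond orders sum to 1 (valence 4) → 3 H
  atom 4: C with explicit H count 0
  atom 5: C, bond orders sum to 3 (valence 4) → 1 H
  atom 6: C, bond orders sum to 3 (valence 4) → 1 H
  atom 7: C, bond orders sum to 4 (valence 4) → 0 H
  atom 8: C, bond orders sum to 4 (valence 4) → 0 H
  atom 9: N, bond orders sum to 1 (valence 3) → 2 H
  atom 10: O, bond orders sum to 2 (valence 2) → 0 H
  atom 11: C, bond orders sum to 3 (valence 4) → 1 H
  atom 12: C, bond orders sum to 4 (valence 4) → 0 H
  atom 13: C, bond orders sum to 3 (valence 4) → 1 H
  atom 14: O, bond orders sum to 2 (valence 2) → 0 H
  atom 15: C, bond orders sum to 1 (valence 4) → 3 H
  atom 16: C, bond orders sum to 2 (valence 4) → 2 H
  atom 17: C, bond orders sum to 2 (valence 4) → 2 H
  atom 18: C, bond orders sum to 1 (valence 4) → 3 H
Total hydrogens: 19.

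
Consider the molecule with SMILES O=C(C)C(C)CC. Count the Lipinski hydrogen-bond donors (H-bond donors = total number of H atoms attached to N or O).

0

Donors: find every N or O and count the H atoms it carries.
  atom 1 (O): bond orders sum to 2 → 0 H
Lipinski HBD = 0.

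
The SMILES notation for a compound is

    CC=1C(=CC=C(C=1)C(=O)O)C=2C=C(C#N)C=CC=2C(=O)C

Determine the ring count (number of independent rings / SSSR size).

2

In SMILES, each pair of matching ring-closure digits denotes one ring-closing bond; the number of such bonds equals the number of independent rings.
Ring-closure bonds here: 2.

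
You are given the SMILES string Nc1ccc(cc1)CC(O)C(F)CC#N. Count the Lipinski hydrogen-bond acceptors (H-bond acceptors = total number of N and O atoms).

N atoms: 2; O atoms: 1.
Lipinski HBA = 2 + 1 = 3.

3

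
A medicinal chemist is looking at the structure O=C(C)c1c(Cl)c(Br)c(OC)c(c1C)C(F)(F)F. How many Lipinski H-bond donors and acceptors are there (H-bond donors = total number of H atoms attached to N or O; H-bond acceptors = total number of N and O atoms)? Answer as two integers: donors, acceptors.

Donors: find every N or O and count the H atoms it carries.
  atom 1 (O): bond orders sum to 2 → 0 H
  atom 10 (O): bond orders sum to 2 → 0 H
Lipinski HBD = 0.
Acceptors: N atoms = 0, O atoms = 2 → HBA = 2.

0, 2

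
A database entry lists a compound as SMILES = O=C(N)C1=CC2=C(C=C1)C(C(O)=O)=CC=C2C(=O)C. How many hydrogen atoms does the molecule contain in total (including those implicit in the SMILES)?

11

Walk through each heavy atom and fill implicit hydrogens from standard valence (C 4, N 3, O 2, S 2, halogen 1):
  atom 1: O, bond orders sum to 2 (valence 2) → 0 H
  atom 2: C, bond orders sum to 4 (valence 4) → 0 H
  atom 3: N, bond orders sum to 1 (valence 3) → 2 H
  atom 4: C, bond orders sum to 4 (valence 4) → 0 H
  atom 5: C, bond orders sum to 3 (valence 4) → 1 H
  atom 6: C, bond orders sum to 4 (valence 4) → 0 H
  atom 7: C, bond orders sum to 4 (valence 4) → 0 H
  atom 8: C, bond orders sum to 3 (valence 4) → 1 H
  atom 9: C, bond orders sum to 3 (valence 4) → 1 H
  atom 10: C, bond orders sum to 4 (valence 4) → 0 H
  atom 11: C, bond orders sum to 4 (valence 4) → 0 H
  atom 12: O, bond orders sum to 1 (valence 2) → 1 H
  atom 13: O, bond orders sum to 2 (valence 2) → 0 H
  atom 14: C, bond orders sum to 3 (valence 4) → 1 H
  atom 15: C, bond orders sum to 3 (valence 4) → 1 H
  atom 16: C, bond orders sum to 4 (valence 4) → 0 H
  atom 17: C, bond orders sum to 4 (valence 4) → 0 H
  atom 18: O, bond orders sum to 2 (valence 2) → 0 H
  atom 19: C, bond orders sum to 1 (valence 4) → 3 H
Total hydrogens: 11.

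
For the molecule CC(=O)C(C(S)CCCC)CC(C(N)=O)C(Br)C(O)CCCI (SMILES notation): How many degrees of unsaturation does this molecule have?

2

Degree of unsaturation = (number of rings) + (number of π bonds).
Ring closures in the SMILES: 0.
π bonds: 2 double bonds (each 1 DoU) → 2 DoU from unsaturation.
Total DoU = 0 + 2 = 2.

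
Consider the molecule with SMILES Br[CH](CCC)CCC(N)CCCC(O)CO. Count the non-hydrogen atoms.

Every atom symbol written in the SMILES (organic subset) is one heavy atom; implicit H are not written.
Heavy atoms by element → Br:1, C:12, N:1, O:2.
Total: 16.

16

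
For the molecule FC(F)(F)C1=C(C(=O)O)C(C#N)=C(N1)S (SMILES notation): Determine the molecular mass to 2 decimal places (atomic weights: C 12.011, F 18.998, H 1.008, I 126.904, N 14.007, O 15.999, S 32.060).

236.17 g/mol

First, the molecular formula is C7H3F3N2O2S (counting implicit H from valence).
  C: 7 × 12.011 = 84.077
  F: 3 × 18.998 = 56.994
  H: 3 × 1.008 = 3.024
  N: 2 × 14.007 = 28.014
  O: 2 × 15.999 = 31.998
  S: 1 × 32.060 = 32.060
Sum: 7×12.011 + 3×18.998 + 3×1.008 + 2×14.007 + 2×15.999 + 1×32.060 = 236.167 → 236.17 g/mol.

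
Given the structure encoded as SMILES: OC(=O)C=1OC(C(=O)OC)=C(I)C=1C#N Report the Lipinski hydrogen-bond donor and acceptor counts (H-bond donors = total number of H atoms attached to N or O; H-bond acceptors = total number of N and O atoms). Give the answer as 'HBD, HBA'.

1, 6

Donors: find every N or O and count the H atoms it carries.
  atom 1 (O): bond orders sum to 1 → 1 H
  atom 3 (O): bond orders sum to 2 → 0 H
  atom 5 (O): bond orders sum to 2 → 0 H
  atom 8 (O): bond orders sum to 2 → 0 H
  atom 9 (O): bond orders sum to 2 → 0 H
  atom 15 (N): bond orders sum to 3 → 0 H
Lipinski HBD = 1.
Acceptors: N atoms = 1, O atoms = 5 → HBA = 6.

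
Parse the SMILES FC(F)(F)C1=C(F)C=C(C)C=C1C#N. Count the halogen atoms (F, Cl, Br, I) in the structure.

Halogen atoms appear at heavy-atom positions 1, 3, 4, 7 (4×F).
Other groups present: 1 nitrile.
Halogen count: 4.

4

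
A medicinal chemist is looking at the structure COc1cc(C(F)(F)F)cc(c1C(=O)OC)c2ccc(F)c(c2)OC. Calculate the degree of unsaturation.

9

Molecular formula: C17H14F4O4.
DoU = (2C + 2 + N − H − X) / 2, where X is the halogen count and O/S are ignored.
    = (2·17 + 2 + 0 − 14 − 4) / 2 = 18 / 2 = 9.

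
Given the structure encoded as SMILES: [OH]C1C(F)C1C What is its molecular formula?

Walk through each heavy atom and fill implicit hydrogens from standard valence (C 4, N 3, O 2, S 2, halogen 1):
  atom 1: O with explicit H count 1
  atom 2: C, bond orders sum to 3 (valence 4) → 1 H
  atom 3: C, bond orders sum to 3 (valence 4) → 1 H
  atom 4: F (halogen, monovalent) → 0 H
  atom 5: C, bond orders sum to 3 (valence 4) → 1 H
  atom 6: C, bond orders sum to 1 (valence 4) → 3 H
Totals → C:4, H:7, F:1, O:1.
In Hill order: C4H7FO.

C4H7FO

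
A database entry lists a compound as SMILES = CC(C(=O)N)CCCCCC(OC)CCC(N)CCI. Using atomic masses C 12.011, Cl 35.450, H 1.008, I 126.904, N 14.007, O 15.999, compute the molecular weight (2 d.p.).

398.33 g/mol

First, the molecular formula is C15H31IN2O2 (counting implicit H from valence).
  C: 15 × 12.011 = 180.165
  H: 31 × 1.008 = 31.248
  I: 1 × 126.904 = 126.904
  N: 2 × 14.007 = 28.014
  O: 2 × 15.999 = 31.998
Sum: 15×12.011 + 31×1.008 + 1×126.904 + 2×14.007 + 2×15.999 = 398.329 → 398.33 g/mol.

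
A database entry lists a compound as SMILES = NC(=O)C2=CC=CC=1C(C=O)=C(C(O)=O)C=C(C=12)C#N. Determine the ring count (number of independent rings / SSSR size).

2

In SMILES, each pair of matching ring-closure digits denotes one ring-closing bond; the number of such bonds equals the number of independent rings.
Ring-closure bonds here: 2.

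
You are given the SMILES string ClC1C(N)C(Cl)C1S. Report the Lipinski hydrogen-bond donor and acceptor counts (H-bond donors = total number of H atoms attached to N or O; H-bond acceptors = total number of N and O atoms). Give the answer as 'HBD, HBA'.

Donors: find every N or O and count the H atoms it carries.
  atom 4 (N): bond orders sum to 1 → 2 H
Lipinski HBD = 2.
Acceptors: N atoms = 1, O atoms = 0 → HBA = 1.

2, 1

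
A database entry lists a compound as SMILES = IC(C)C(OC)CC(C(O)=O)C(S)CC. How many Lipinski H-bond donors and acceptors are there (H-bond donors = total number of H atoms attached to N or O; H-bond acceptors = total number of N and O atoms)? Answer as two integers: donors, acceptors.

Donors: find every N or O and count the H atoms it carries.
  atom 5 (O): bond orders sum to 2 → 0 H
  atom 10 (O): bond orders sum to 1 → 1 H
  atom 11 (O): bond orders sum to 2 → 0 H
Lipinski HBD = 1.
Acceptors: N atoms = 0, O atoms = 3 → HBA = 3.

1, 3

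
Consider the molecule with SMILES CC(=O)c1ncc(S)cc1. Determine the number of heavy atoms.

Every atom symbol written in the SMILES (organic subset) is one heavy atom; implicit H are not written.
Heavy atoms by element → C:7, N:1, O:1, S:1.
Total: 10.

10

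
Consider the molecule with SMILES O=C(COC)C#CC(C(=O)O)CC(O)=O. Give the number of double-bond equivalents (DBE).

Degree of unsaturation = (number of rings) + (number of π bonds).
Ring closures in the SMILES: 0.
π bonds: 3 double bonds (each 1 DoU), 1 triple bond (each 2 DoU) → 5 DoU from unsaturation.
Total DoU = 0 + 5 = 5.

5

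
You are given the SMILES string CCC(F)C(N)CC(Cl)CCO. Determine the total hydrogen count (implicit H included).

Walk through each heavy atom and fill implicit hydrogens from standard valence (C 4, N 3, O 2, S 2, halogen 1):
  atom 1: C, bond orders sum to 1 (valence 4) → 3 H
  atom 2: C, bond orders sum to 2 (valence 4) → 2 H
  atom 3: C, bond orders sum to 3 (valence 4) → 1 H
  atom 4: F (halogen, monovalent) → 0 H
  atom 5: C, bond orders sum to 3 (valence 4) → 1 H
  atom 6: N, bond orders sum to 1 (valence 3) → 2 H
  atom 7: C, bond orders sum to 2 (valence 4) → 2 H
  atom 8: C, bond orders sum to 3 (valence 4) → 1 H
  atom 9: Cl (halogen, monovalent) → 0 H
  atom 10: C, bond orders sum to 2 (valence 4) → 2 H
  atom 11: C, bond orders sum to 2 (valence 4) → 2 H
  atom 12: O, bond orders sum to 1 (valence 2) → 1 H
Total hydrogens: 17.

17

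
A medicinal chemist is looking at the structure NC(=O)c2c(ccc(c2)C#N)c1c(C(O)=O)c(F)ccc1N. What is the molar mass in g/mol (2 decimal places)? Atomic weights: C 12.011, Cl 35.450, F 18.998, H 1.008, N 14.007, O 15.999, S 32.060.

299.26 g/mol

First, the molecular formula is C15H10FN3O3 (counting implicit H from valence).
  C: 15 × 12.011 = 180.165
  F: 1 × 18.998 = 18.998
  H: 10 × 1.008 = 10.080
  N: 3 × 14.007 = 42.021
  O: 3 × 15.999 = 47.997
Sum: 15×12.011 + 1×18.998 + 10×1.008 + 3×14.007 + 3×15.999 = 299.261 → 299.26 g/mol.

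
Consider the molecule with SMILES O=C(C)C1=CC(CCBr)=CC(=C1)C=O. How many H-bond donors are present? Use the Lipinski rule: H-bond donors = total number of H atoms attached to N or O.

0

Donors: find every N or O and count the H atoms it carries.
  atom 1 (O): bond orders sum to 2 → 0 H
  atom 14 (O): bond orders sum to 2 → 0 H
Lipinski HBD = 0.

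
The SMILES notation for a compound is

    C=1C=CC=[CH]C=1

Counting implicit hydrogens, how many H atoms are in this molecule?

6

Walk through each heavy atom and fill implicit hydrogens from standard valence (C 4, N 3, O 2, S 2, halogen 1):
  atom 1: C, bond orders sum to 3 (valence 4) → 1 H
  atom 2: C, bond orders sum to 3 (valence 4) → 1 H
  atom 3: C, bond orders sum to 3 (valence 4) → 1 H
  atom 4: C, bond orders sum to 3 (valence 4) → 1 H
  atom 5: C with explicit H count 1
  atom 6: C, bond orders sum to 3 (valence 4) → 1 H
Total hydrogens: 6.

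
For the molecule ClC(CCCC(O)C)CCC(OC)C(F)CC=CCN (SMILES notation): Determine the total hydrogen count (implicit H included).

Walk through each heavy atom and fill implicit hydrogens from standard valence (C 4, N 3, O 2, S 2, halogen 1):
  atom 1: Cl (halogen, monovalent) → 0 H
  atom 2: C, bond orders sum to 3 (valence 4) → 1 H
  atom 3: C, bond orders sum to 2 (valence 4) → 2 H
  atom 4: C, bond orders sum to 2 (valence 4) → 2 H
  atom 5: C, bond orders sum to 2 (valence 4) → 2 H
  atom 6: C, bond orders sum to 3 (valence 4) → 1 H
  atom 7: O, bond orders sum to 1 (valence 2) → 1 H
  atom 8: C, bond orders sum to 1 (valence 4) → 3 H
  atom 9: C, bond orders sum to 2 (valence 4) → 2 H
  atom 10: C, bond orders sum to 2 (valence 4) → 2 H
  atom 11: C, bond orders sum to 3 (valence 4) → 1 H
  atom 12: O, bond orders sum to 2 (valence 2) → 0 H
  atom 13: C, bond orders sum to 1 (valence 4) → 3 H
  atom 14: C, bond orders sum to 3 (valence 4) → 1 H
  atom 15: F (halogen, monovalent) → 0 H
  atom 16: C, bond orders sum to 2 (valence 4) → 2 H
  atom 17: C, bond orders sum to 3 (valence 4) → 1 H
  atom 18: C, bond orders sum to 3 (valence 4) → 1 H
  atom 19: C, bond orders sum to 2 (valence 4) → 2 H
  atom 20: N, bond orders sum to 1 (valence 3) → 2 H
Total hydrogens: 29.

29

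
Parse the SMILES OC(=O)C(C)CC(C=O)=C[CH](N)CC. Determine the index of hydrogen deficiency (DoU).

Degree of unsaturation = (number of rings) + (number of π bonds).
Ring closures in the SMILES: 0.
π bonds: 3 double bonds (each 1 DoU) → 3 DoU from unsaturation.
Total DoU = 0 + 3 = 3.

3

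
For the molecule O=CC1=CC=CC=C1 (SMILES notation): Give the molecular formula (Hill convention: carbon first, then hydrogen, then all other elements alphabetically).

Walk through each heavy atom and fill implicit hydrogens from standard valence (C 4, N 3, O 2, S 2, halogen 1):
  atom 1: O, bond orders sum to 2 (valence 2) → 0 H
  atom 2: C, bond orders sum to 3 (valence 4) → 1 H
  atom 3: C, bond orders sum to 4 (valence 4) → 0 H
  atom 4: C, bond orders sum to 3 (valence 4) → 1 H
  atom 5: C, bond orders sum to 3 (valence 4) → 1 H
  atom 6: C, bond orders sum to 3 (valence 4) → 1 H
  atom 7: C, bond orders sum to 3 (valence 4) → 1 H
  atom 8: C, bond orders sum to 3 (valence 4) → 1 H
Totals → C:7, H:6, O:1.

C7H6O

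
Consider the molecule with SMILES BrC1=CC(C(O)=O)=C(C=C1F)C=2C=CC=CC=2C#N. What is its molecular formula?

C14H7BrFNO2

Walk through each heavy atom and fill implicit hydrogens from standard valence (C 4, N 3, O 2, S 2, halogen 1):
  atom 1: Br (halogen, monovalent) → 0 H
  atom 2: C, bond orders sum to 4 (valence 4) → 0 H
  atom 3: C, bond orders sum to 3 (valence 4) → 1 H
  atom 4: C, bond orders sum to 4 (valence 4) → 0 H
  atom 5: C, bond orders sum to 4 (valence 4) → 0 H
  atom 6: O, bond orders sum to 1 (valence 2) → 1 H
  atom 7: O, bond orders sum to 2 (valence 2) → 0 H
  atom 8: C, bond orders sum to 4 (valence 4) → 0 H
  atom 9: C, bond orders sum to 3 (valence 4) → 1 H
  atom 10: C, bond orders sum to 4 (valence 4) → 0 H
  atom 11: F (halogen, monovalent) → 0 H
  atom 12: C, bond orders sum to 4 (valence 4) → 0 H
  atom 13: C, bond orders sum to 3 (valence 4) → 1 H
  atom 14: C, bond orders sum to 3 (valence 4) → 1 H
  atom 15: C, bond orders sum to 3 (valence 4) → 1 H
  atom 16: C, bond orders sum to 3 (valence 4) → 1 H
  atom 17: C, bond orders sum to 4 (valence 4) → 0 H
  atom 18: C, bond orders sum to 4 (valence 4) → 0 H
  atom 19: N, bond orders sum to 3 (valence 3) → 0 H
Totals → C:14, H:7, Br:1, F:1, N:1, O:2.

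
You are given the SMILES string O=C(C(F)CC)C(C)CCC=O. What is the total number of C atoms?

Count every carbon token in the SMILES (each C, including those in ring-closure positions and inside branches).
Carbon count: 9.

9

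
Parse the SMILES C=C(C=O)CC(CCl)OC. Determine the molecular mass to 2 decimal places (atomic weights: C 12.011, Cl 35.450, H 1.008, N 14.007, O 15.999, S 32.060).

162.61 g/mol

First, the molecular formula is C7H11ClO2 (counting implicit H from valence).
  C: 7 × 12.011 = 84.077
  Cl: 1 × 35.450 = 35.450
  H: 11 × 1.008 = 11.088
  O: 2 × 15.999 = 31.998
Sum: 7×12.011 + 1×35.450 + 11×1.008 + 2×15.999 = 162.613 → 162.61 g/mol.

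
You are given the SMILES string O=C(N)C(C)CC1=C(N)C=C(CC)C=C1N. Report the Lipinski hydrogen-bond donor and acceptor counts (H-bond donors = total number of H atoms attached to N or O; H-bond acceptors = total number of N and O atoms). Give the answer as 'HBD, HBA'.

Donors: find every N or O and count the H atoms it carries.
  atom 1 (O): bond orders sum to 2 → 0 H
  atom 3 (N): bond orders sum to 1 → 2 H
  atom 9 (N): bond orders sum to 1 → 2 H
  atom 16 (N): bond orders sum to 1 → 2 H
Lipinski HBD = 6.
Acceptors: N atoms = 3, O atoms = 1 → HBA = 4.

6, 4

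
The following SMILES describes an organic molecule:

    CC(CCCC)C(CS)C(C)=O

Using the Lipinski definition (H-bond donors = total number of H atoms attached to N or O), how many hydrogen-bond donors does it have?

Donors: find every N or O and count the H atoms it carries.
  atom 12 (O): bond orders sum to 2 → 0 H
Lipinski HBD = 0.

0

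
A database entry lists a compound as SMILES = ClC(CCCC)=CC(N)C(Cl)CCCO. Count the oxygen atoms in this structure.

Scan the SMILES for O atoms (remember two-letter symbols like Cl and Br are single atoms).
Oxygen count: 1.

1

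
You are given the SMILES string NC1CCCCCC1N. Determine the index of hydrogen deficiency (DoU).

Molecular formula: C7H16N2.
DoU = (2C + 2 + N − H − X) / 2, where X is the halogen count and O/S are ignored.
    = (2·7 + 2 + 2 − 16 − 0) / 2 = 2 / 2 = 1.

1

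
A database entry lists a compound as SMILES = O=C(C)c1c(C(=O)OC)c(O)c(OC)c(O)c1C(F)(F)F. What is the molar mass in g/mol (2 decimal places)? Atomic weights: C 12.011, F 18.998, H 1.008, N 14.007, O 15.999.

First, the molecular formula is C12H11F3O6 (counting implicit H from valence).
  C: 12 × 12.011 = 144.132
  F: 3 × 18.998 = 56.994
  H: 11 × 1.008 = 11.088
  O: 6 × 15.999 = 95.994
Sum: 12×12.011 + 3×18.998 + 11×1.008 + 6×15.999 = 308.208 → 308.21 g/mol.

308.21 g/mol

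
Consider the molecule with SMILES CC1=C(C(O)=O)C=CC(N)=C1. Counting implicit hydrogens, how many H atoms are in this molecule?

9

Walk through each heavy atom and fill implicit hydrogens from standard valence (C 4, N 3, O 2, S 2, halogen 1):
  atom 1: C, bond orders sum to 1 (valence 4) → 3 H
  atom 2: C, bond orders sum to 4 (valence 4) → 0 H
  atom 3: C, bond orders sum to 4 (valence 4) → 0 H
  atom 4: C, bond orders sum to 4 (valence 4) → 0 H
  atom 5: O, bond orders sum to 1 (valence 2) → 1 H
  atom 6: O, bond orders sum to 2 (valence 2) → 0 H
  atom 7: C, bond orders sum to 3 (valence 4) → 1 H
  atom 8: C, bond orders sum to 3 (valence 4) → 1 H
  atom 9: C, bond orders sum to 4 (valence 4) → 0 H
  atom 10: N, bond orders sum to 1 (valence 3) → 2 H
  atom 11: C, bond orders sum to 3 (valence 4) → 1 H
Total hydrogens: 9.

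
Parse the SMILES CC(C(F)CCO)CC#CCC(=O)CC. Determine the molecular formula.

Walk through each heavy atom and fill implicit hydrogens from standard valence (C 4, N 3, O 2, S 2, halogen 1):
  atom 1: C, bond orders sum to 1 (valence 4) → 3 H
  atom 2: C, bond orders sum to 3 (valence 4) → 1 H
  atom 3: C, bond orders sum to 3 (valence 4) → 1 H
  atom 4: F (halogen, monovalent) → 0 H
  atom 5: C, bond orders sum to 2 (valence 4) → 2 H
  atom 6: C, bond orders sum to 2 (valence 4) → 2 H
  atom 7: O, bond orders sum to 1 (valence 2) → 1 H
  atom 8: C, bond orders sum to 2 (valence 4) → 2 H
  atom 9: C, bond orders sum to 4 (valence 4) → 0 H
  atom 10: C, bond orders sum to 4 (valence 4) → 0 H
  atom 11: C, bond orders sum to 2 (valence 4) → 2 H
  atom 12: C, bond orders sum to 4 (valence 4) → 0 H
  atom 13: O, bond orders sum to 2 (valence 2) → 0 H
  atom 14: C, bond orders sum to 2 (valence 4) → 2 H
  atom 15: C, bond orders sum to 1 (valence 4) → 3 H
Totals → C:12, H:19, F:1, O:2.

C12H19FO2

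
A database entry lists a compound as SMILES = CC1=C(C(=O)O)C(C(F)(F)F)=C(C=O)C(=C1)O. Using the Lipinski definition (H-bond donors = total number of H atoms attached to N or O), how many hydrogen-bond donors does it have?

2

Donors: find every N or O and count the H atoms it carries.
  atom 5 (O): bond orders sum to 2 → 0 H
  atom 6 (O): bond orders sum to 1 → 1 H
  atom 14 (O): bond orders sum to 2 → 0 H
  atom 17 (O): bond orders sum to 1 → 1 H
Lipinski HBD = 2.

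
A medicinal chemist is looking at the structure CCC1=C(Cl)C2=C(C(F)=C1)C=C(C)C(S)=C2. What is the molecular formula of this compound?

Walk through each heavy atom and fill implicit hydrogens from standard valence (C 4, N 3, O 2, S 2, halogen 1):
  atom 1: C, bond orders sum to 1 (valence 4) → 3 H
  atom 2: C, bond orders sum to 2 (valence 4) → 2 H
  atom 3: C, bond orders sum to 4 (valence 4) → 0 H
  atom 4: C, bond orders sum to 4 (valence 4) → 0 H
  atom 5: Cl (halogen, monovalent) → 0 H
  atom 6: C, bond orders sum to 4 (valence 4) → 0 H
  atom 7: C, bond orders sum to 4 (valence 4) → 0 H
  atom 8: C, bond orders sum to 4 (valence 4) → 0 H
  atom 9: F (halogen, monovalent) → 0 H
  atom 10: C, bond orders sum to 3 (valence 4) → 1 H
  atom 11: C, bond orders sum to 3 (valence 4) → 1 H
  atom 12: C, bond orders sum to 4 (valence 4) → 0 H
  atom 13: C, bond orders sum to 1 (valence 4) → 3 H
  atom 14: C, bond orders sum to 4 (valence 4) → 0 H
  atom 15: S, bond orders sum to 1 (valence 2) → 1 H
  atom 16: C, bond orders sum to 3 (valence 4) → 1 H
Totals → C:13, H:12, Cl:1, F:1, S:1.
In Hill order: C13H12ClFS.

C13H12ClFS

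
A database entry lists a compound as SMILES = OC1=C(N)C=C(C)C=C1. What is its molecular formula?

Walk through each heavy atom and fill implicit hydrogens from standard valence (C 4, N 3, O 2, S 2, halogen 1):
  atom 1: O, bond orders sum to 1 (valence 2) → 1 H
  atom 2: C, bond orders sum to 4 (valence 4) → 0 H
  atom 3: C, bond orders sum to 4 (valence 4) → 0 H
  atom 4: N, bond orders sum to 1 (valence 3) → 2 H
  atom 5: C, bond orders sum to 3 (valence 4) → 1 H
  atom 6: C, bond orders sum to 4 (valence 4) → 0 H
  atom 7: C, bond orders sum to 1 (valence 4) → 3 H
  atom 8: C, bond orders sum to 3 (valence 4) → 1 H
  atom 9: C, bond orders sum to 3 (valence 4) → 1 H
Totals → C:7, H:9, N:1, O:1.
In Hill order: C7H9NO.

C7H9NO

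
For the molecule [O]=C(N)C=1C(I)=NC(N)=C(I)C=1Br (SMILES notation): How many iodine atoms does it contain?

2

Scan the SMILES for I atoms (remember two-letter symbols like Cl and Br are single atoms).
Iodine count: 2.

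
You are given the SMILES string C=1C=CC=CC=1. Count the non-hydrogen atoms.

Every atom symbol written in the SMILES (organic subset) is one heavy atom; implicit H are not written.
Heavy atoms by element → C:6.
Total: 6.

6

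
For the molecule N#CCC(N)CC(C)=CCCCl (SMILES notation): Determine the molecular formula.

C9H15ClN2

Walk through each heavy atom and fill implicit hydrogens from standard valence (C 4, N 3, O 2, S 2, halogen 1):
  atom 1: N, bond orders sum to 3 (valence 3) → 0 H
  atom 2: C, bond orders sum to 4 (valence 4) → 0 H
  atom 3: C, bond orders sum to 2 (valence 4) → 2 H
  atom 4: C, bond orders sum to 3 (valence 4) → 1 H
  atom 5: N, bond orders sum to 1 (valence 3) → 2 H
  atom 6: C, bond orders sum to 2 (valence 4) → 2 H
  atom 7: C, bond orders sum to 4 (valence 4) → 0 H
  atom 8: C, bond orders sum to 1 (valence 4) → 3 H
  atom 9: C, bond orders sum to 3 (valence 4) → 1 H
  atom 10: C, bond orders sum to 2 (valence 4) → 2 H
  atom 11: C, bond orders sum to 2 (valence 4) → 2 H
  atom 12: Cl (halogen, monovalent) → 0 H
Totals → C:9, H:15, Cl:1, N:2.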